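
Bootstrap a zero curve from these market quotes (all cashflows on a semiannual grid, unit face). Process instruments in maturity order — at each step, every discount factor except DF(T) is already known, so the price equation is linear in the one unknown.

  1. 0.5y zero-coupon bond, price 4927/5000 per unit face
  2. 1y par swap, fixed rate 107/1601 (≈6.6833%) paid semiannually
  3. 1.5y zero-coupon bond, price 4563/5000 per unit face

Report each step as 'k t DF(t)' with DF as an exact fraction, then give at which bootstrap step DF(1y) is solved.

1 1/2 4927/5000
2 1 4679/5000
3 3/2 4563/5000
DF(1y) is solved at step 2

step 1 [0.5y] zero: DF = P = 4927/5000 ≈ 0.985400
step 2 [1y] swap r/2=107/3202: DF=(1 − 107/3202·(0.985400))/(1+107/3202) = 4679/5000 ≈ 0.935800
step 3 [1.5y] zero: DF = P = 4563/5000 ≈ 0.912600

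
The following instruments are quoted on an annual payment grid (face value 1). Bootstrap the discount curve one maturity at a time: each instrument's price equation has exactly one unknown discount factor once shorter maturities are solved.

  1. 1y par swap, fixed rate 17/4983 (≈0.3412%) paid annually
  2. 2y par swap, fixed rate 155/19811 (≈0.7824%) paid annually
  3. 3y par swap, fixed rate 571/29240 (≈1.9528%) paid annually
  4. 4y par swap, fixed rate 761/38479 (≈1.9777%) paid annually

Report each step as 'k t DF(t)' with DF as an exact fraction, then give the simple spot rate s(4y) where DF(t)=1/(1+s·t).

step 1 [1y] swap r/1=17/4983: DF=(1 − 17/4983·(0))/(1+17/4983) = 4983/5000 ≈ 0.996600
step 2 [2y] swap r/1=155/19811: DF=(1 − 155/19811·(0.996600))/(1+155/19811) = 1969/2000 ≈ 0.984500
step 3 [3y] swap r/1=571/29240: DF=(1 − 571/29240·(0.996600+0.984500))/(1+571/29240) = 9429/10000 ≈ 0.942900
step 4 [4y] swap r/1=761/38479: DF=(1 − 761/38479·(0.996600+0.984500+0.942900))/(1+761/38479) = 9239/10000 ≈ 0.923900

1 1 4983/5000
2 2 1969/2000
3 3 9429/10000
4 4 9239/10000
s(4y) = (1/(9239/10000) − 1)/(4) = 761/36956 ≈ 2.0592%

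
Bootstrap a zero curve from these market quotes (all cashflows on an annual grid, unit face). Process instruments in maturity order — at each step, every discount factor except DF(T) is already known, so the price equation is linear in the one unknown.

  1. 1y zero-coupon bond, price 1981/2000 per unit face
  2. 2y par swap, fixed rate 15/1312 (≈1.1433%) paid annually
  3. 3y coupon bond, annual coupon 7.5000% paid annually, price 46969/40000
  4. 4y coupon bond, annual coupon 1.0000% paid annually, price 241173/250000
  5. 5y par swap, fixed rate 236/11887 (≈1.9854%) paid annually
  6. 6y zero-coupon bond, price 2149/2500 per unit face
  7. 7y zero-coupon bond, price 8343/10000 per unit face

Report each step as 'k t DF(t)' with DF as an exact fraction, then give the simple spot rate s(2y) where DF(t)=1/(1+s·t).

step 1 [1y] zero: DF = P = 1981/2000 ≈ 0.990500
step 2 [2y] swap r/1=15/1312: DF=(1 − 15/1312·(0.990500))/(1+15/1312) = 391/400 ≈ 0.977500
step 3 [3y] bond c/1=3/40: DF=(46969/40000 − 3/40·(0.990500+0.977500))/(1+3/40) = 191/200 ≈ 0.955000
step 4 [4y] bond c/1=1/100: DF=(241173/250000 − 1/100·(0.990500+0.977500+0.955000))/(1+1/100) = 4631/5000 ≈ 0.926200
step 5 [5y] swap r/1=236/11887: DF=(1 − 236/11887·(0.990500+0.977500+0.955000+0.926200))/(1+236/11887) = 566/625 ≈ 0.905600
step 6 [6y] zero: DF = P = 2149/2500 ≈ 0.859600
step 7 [7y] zero: DF = P = 8343/10000 ≈ 0.834300

1 1 1981/2000
2 2 391/400
3 3 191/200
4 4 4631/5000
5 5 566/625
6 6 2149/2500
7 7 8343/10000
s(2y) = (1/(391/400) − 1)/(2) = 9/782 ≈ 1.1509%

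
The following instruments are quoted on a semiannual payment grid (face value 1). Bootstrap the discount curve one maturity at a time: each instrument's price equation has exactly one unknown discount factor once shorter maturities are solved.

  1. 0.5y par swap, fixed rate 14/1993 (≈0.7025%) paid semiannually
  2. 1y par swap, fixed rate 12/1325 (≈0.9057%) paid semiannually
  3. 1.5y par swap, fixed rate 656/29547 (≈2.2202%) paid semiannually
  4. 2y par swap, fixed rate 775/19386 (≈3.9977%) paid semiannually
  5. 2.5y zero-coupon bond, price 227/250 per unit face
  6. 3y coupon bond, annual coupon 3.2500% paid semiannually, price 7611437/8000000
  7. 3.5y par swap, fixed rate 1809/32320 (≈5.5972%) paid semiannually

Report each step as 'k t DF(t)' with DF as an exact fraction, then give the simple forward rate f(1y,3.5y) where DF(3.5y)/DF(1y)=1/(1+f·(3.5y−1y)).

1 1/2 1993/2000
2 1 991/1000
3 3/2 1209/1250
4 2 369/400
5 5/2 227/250
6 3 8597/10000
7 7/2 8191/10000
f(1y,3.5y) = ((991/1000)/(8191/10000) − 1)/(5/2) = 3438/40955 ≈ 8.3946%

step 1 [0.5y] swap r/2=7/1993: DF=(1 − 7/1993·(0))/(1+7/1993) = 1993/2000 ≈ 0.996500
step 2 [1y] swap r/2=6/1325: DF=(1 − 6/1325·(0.996500))/(1+6/1325) = 991/1000 ≈ 0.991000
step 3 [1.5y] swap r/2=328/29547: DF=(1 − 328/29547·(0.996500+0.991000))/(1+328/29547) = 1209/1250 ≈ 0.967200
step 4 [2y] swap r/2=775/38772: DF=(1 − 775/38772·(0.996500+0.991000+0.967200))/(1+775/38772) = 369/400 ≈ 0.922500
step 5 [2.5y] zero: DF = P = 227/250 ≈ 0.908000
step 6 [3y] bond c/2=13/800: DF=(7611437/8000000 − 13/800·(0.996500+0.991000+0.967200+0.922500+0.908000))/(1+13/800) = 8597/10000 ≈ 0.859700
step 7 [3.5y] swap r/2=1809/64640: DF=(1 − 1809/64640·(0.996500+0.991000+0.967200+0.922500+0.908000+0.859700))/(1+1809/64640) = 8191/10000 ≈ 0.819100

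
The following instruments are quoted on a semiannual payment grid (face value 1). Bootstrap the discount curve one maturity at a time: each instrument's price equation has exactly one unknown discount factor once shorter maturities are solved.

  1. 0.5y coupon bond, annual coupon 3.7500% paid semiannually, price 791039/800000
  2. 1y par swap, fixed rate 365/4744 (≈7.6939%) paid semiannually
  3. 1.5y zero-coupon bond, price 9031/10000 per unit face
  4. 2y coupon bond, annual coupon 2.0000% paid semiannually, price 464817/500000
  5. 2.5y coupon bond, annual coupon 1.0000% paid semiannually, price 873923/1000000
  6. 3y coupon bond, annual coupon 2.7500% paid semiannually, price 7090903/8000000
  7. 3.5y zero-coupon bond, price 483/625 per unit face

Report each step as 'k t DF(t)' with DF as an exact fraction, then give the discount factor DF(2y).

1 1/2 4853/5000
2 1 927/1000
3 3/2 9031/10000
4 2 8927/10000
5 5/2 532/625
6 3 8127/10000
7 7/2 483/625
DF(2y) = 8927/10000 ≈ 0.892700

step 1 [0.5y] bond c/2=3/160: DF=(791039/800000 − 3/160·(0))/(1+3/160) = 4853/5000 ≈ 0.970600
step 2 [1y] swap r/2=365/9488: DF=(1 − 365/9488·(0.970600))/(1+365/9488) = 927/1000 ≈ 0.927000
step 3 [1.5y] zero: DF = P = 9031/10000 ≈ 0.903100
step 4 [2y] bond c/2=1/100: DF=(464817/500000 − 1/100·(0.970600+0.927000+0.903100))/(1+1/100) = 8927/10000 ≈ 0.892700
step 5 [2.5y] bond c/2=1/200: DF=(873923/1000000 − 1/200·(0.970600+0.927000+0.903100+0.892700))/(1+1/200) = 532/625 ≈ 0.851200
step 6 [3y] bond c/2=11/800: DF=(7090903/8000000 − 11/800·(0.970600+0.927000+0.903100+0.892700+0.851200))/(1+11/800) = 8127/10000 ≈ 0.812700
step 7 [3.5y] zero: DF = P = 483/625 ≈ 0.772800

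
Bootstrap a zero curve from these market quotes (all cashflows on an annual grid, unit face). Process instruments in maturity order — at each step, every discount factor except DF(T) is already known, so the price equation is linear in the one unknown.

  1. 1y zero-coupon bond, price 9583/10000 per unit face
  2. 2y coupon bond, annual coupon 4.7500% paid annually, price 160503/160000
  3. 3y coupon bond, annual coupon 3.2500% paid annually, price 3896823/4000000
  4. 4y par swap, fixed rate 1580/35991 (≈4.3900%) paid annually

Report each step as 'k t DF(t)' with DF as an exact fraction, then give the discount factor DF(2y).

step 1 [1y] zero: DF = P = 9583/10000 ≈ 0.958300
step 2 [2y] bond c/1=19/400: DF=(160503/160000 − 19/400·(0.958300))/(1+19/400) = 4571/5000 ≈ 0.914200
step 3 [3y] bond c/1=13/400: DF=(3896823/4000000 − 13/400·(0.958300+0.914200))/(1+13/400) = 4423/5000 ≈ 0.884600
step 4 [4y] swap r/1=1580/35991: DF=(1 − 1580/35991·(0.958300+0.914200+0.884600))/(1+1580/35991) = 421/500 ≈ 0.842000

1 1 9583/10000
2 2 4571/5000
3 3 4423/5000
4 4 421/500
DF(2y) = 4571/5000 ≈ 0.914200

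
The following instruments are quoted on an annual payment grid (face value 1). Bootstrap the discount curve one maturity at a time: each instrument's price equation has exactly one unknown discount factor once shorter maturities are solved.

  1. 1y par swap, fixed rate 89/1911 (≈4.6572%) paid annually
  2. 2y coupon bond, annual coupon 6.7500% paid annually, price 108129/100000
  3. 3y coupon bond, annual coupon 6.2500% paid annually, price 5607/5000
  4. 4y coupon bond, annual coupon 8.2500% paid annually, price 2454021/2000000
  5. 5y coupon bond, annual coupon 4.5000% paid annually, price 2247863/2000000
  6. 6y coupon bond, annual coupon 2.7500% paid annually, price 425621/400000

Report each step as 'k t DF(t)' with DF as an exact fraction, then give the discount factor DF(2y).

step 1 [1y] swap r/1=89/1911: DF=(1 − 89/1911·(0))/(1+89/1911) = 1911/2000 ≈ 0.955500
step 2 [2y] bond c/1=27/400: DF=(108129/100000 − 27/400·(0.955500))/(1+27/400) = 381/400 ≈ 0.952500
step 3 [3y] bond c/1=1/16: DF=(5607/5000 − 1/16·(0.955500+0.952500))/(1+1/16) = 1179/1250 ≈ 0.943200
step 4 [4y] bond c/1=33/400: DF=(2454021/2000000 − 33/400·(0.955500+0.952500+0.943200))/(1+33/400) = 4581/5000 ≈ 0.916200
step 5 [5y] bond c/1=9/200: DF=(2247863/2000000 − 9/200·(0.955500+0.952500+0.943200+0.916200))/(1+9/200) = 9133/10000 ≈ 0.913300
step 6 [6y] bond c/1=11/400: DF=(425621/400000 − 11/400·(0.955500+0.952500+0.943200+0.916200+0.913300))/(1+11/400) = 9103/10000 ≈ 0.910300

1 1 1911/2000
2 2 381/400
3 3 1179/1250
4 4 4581/5000
5 5 9133/10000
6 6 9103/10000
DF(2y) = 381/400 ≈ 0.952500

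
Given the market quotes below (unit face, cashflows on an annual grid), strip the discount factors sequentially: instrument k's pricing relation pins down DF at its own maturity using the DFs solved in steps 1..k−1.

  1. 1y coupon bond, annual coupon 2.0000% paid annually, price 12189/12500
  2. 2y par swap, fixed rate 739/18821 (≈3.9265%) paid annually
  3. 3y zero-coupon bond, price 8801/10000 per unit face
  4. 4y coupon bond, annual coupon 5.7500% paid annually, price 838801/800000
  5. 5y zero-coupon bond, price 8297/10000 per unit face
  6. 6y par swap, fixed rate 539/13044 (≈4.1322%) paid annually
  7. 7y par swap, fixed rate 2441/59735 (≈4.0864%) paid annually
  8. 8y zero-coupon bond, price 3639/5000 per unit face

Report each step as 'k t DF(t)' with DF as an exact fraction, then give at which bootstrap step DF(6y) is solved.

step 1 [1y] bond c/1=1/50: DF=(12189/12500 − 1/50·(0))/(1+1/50) = 239/250 ≈ 0.956000
step 2 [2y] swap r/1=739/18821: DF=(1 − 739/18821·(0.956000))/(1+739/18821) = 9261/10000 ≈ 0.926100
step 3 [3y] zero: DF = P = 8801/10000 ≈ 0.880100
step 4 [4y] bond c/1=23/400: DF=(838801/800000 − 23/400·(0.956000+0.926100+0.880100))/(1+23/400) = 8413/10000 ≈ 0.841300
step 5 [5y] zero: DF = P = 8297/10000 ≈ 0.829700
step 6 [6y] swap r/1=539/13044: DF=(1 − 539/13044·(0.956000+0.926100+0.880100+0.841300+0.829700))/(1+539/13044) = 1961/2500 ≈ 0.784400
step 7 [7y] swap r/1=2441/59735: DF=(1 − 2441/59735·(0.956000+0.926100+0.880100+0.841300+0.829700+0.784400))/(1+2441/59735) = 7559/10000 ≈ 0.755900
step 8 [8y] zero: DF = P = 3639/5000 ≈ 0.727800

1 1 239/250
2 2 9261/10000
3 3 8801/10000
4 4 8413/10000
5 5 8297/10000
6 6 1961/2500
7 7 7559/10000
8 8 3639/5000
DF(6y) is solved at step 6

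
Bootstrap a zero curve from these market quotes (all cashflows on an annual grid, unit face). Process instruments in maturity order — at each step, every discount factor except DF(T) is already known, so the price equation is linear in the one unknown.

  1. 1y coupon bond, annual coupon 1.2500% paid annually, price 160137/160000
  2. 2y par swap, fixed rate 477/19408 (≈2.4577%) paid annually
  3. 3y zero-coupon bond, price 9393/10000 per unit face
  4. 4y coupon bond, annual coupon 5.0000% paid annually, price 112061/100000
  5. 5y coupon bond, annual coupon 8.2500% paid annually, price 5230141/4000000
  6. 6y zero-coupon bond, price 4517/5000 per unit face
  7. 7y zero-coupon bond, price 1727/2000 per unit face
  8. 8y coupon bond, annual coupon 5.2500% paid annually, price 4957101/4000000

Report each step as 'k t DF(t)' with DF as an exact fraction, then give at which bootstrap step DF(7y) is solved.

1 1 1977/2000
2 2 9523/10000
3 3 9393/10000
4 4 9301/10000
5 5 367/400
6 6 4517/5000
7 7 1727/2000
8 8 1707/2000
DF(7y) is solved at step 7

step 1 [1y] bond c/1=1/80: DF=(160137/160000 − 1/80·(0))/(1+1/80) = 1977/2000 ≈ 0.988500
step 2 [2y] swap r/1=477/19408: DF=(1 − 477/19408·(0.988500))/(1+477/19408) = 9523/10000 ≈ 0.952300
step 3 [3y] zero: DF = P = 9393/10000 ≈ 0.939300
step 4 [4y] bond c/1=1/20: DF=(112061/100000 − 1/20·(0.988500+0.952300+0.939300))/(1+1/20) = 9301/10000 ≈ 0.930100
step 5 [5y] bond c/1=33/400: DF=(5230141/4000000 − 33/400·(0.988500+0.952300+0.939300+0.930100))/(1+33/400) = 367/400 ≈ 0.917500
step 6 [6y] zero: DF = P = 4517/5000 ≈ 0.903400
step 7 [7y] zero: DF = P = 1727/2000 ≈ 0.863500
step 8 [8y] bond c/1=21/400: DF=(4957101/4000000 − 21/400·(0.988500+0.952300+0.939300+0.930100+0.917500+0.903400+0.863500))/(1+21/400) = 1707/2000 ≈ 0.853500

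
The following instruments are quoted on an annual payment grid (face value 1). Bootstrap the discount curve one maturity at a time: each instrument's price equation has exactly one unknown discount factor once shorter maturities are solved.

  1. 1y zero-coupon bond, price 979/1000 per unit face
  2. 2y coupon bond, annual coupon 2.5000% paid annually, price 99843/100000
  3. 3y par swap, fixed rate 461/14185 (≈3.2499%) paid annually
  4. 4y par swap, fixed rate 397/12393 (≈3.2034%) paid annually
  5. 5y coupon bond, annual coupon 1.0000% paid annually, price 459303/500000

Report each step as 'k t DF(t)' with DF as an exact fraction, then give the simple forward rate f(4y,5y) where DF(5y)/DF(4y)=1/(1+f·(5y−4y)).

step 1 [1y] zero: DF = P = 979/1000 ≈ 0.979000
step 2 [2y] bond c/1=1/40: DF=(99843/100000 − 1/40·(0.979000))/(1+1/40) = 4751/5000 ≈ 0.950200
step 3 [3y] swap r/1=461/14185: DF=(1 − 461/14185·(0.979000+0.950200))/(1+461/14185) = 4539/5000 ≈ 0.907800
step 4 [4y] swap r/1=397/12393: DF=(1 − 397/12393·(0.979000+0.950200+0.907800))/(1+397/12393) = 8809/10000 ≈ 0.880900
step 5 [5y] bond c/1=1/100: DF=(459303/500000 − 1/100·(0.979000+0.950200+0.907800+0.880900))/(1+1/100) = 8727/10000 ≈ 0.872700

1 1 979/1000
2 2 4751/5000
3 3 4539/5000
4 4 8809/10000
5 5 8727/10000
f(4y,5y) = ((8809/10000)/(8727/10000) − 1)/(1) = 82/8727 ≈ 0.9396%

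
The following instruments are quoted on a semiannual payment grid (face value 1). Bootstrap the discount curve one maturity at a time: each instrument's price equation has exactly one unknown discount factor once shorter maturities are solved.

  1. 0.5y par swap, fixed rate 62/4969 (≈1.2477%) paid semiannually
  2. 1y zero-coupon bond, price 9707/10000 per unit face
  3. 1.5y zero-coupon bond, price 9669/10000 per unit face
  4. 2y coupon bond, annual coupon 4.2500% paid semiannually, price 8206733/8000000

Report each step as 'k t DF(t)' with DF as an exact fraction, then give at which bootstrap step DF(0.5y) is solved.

step 1 [0.5y] swap r/2=31/4969: DF=(1 − 31/4969·(0))/(1+31/4969) = 4969/5000 ≈ 0.993800
step 2 [1y] zero: DF = P = 9707/10000 ≈ 0.970700
step 3 [1.5y] zero: DF = P = 9669/10000 ≈ 0.966900
step 4 [2y] bond c/2=17/800: DF=(8206733/8000000 − 17/800·(0.993800+0.970700+0.966900))/(1+17/800) = 1887/2000 ≈ 0.943500

1 1/2 4969/5000
2 1 9707/10000
3 3/2 9669/10000
4 2 1887/2000
DF(0.5y) is solved at step 1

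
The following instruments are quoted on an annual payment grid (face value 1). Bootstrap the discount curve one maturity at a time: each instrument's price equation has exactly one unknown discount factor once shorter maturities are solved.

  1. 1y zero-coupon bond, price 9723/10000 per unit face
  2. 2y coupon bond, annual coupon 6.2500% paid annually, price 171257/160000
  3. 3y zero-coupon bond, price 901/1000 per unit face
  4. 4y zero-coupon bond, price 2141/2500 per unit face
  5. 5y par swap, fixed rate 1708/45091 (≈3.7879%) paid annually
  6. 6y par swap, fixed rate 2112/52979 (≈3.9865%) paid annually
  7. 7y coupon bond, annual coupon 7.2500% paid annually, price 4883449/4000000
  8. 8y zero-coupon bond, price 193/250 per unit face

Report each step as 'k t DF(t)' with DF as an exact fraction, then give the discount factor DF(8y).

1 1 9723/10000
2 2 4751/5000
3 3 901/1000
4 4 2141/2500
5 5 2073/2500
6 6 493/625
7 7 3901/5000
8 8 193/250
DF(8y) = 193/250 ≈ 0.772000

step 1 [1y] zero: DF = P = 9723/10000 ≈ 0.972300
step 2 [2y] bond c/1=1/16: DF=(171257/160000 − 1/16·(0.972300))/(1+1/16) = 4751/5000 ≈ 0.950200
step 3 [3y] zero: DF = P = 901/1000 ≈ 0.901000
step 4 [4y] zero: DF = P = 2141/2500 ≈ 0.856400
step 5 [5y] swap r/1=1708/45091: DF=(1 − 1708/45091·(0.972300+0.950200+0.901000+0.856400))/(1+1708/45091) = 2073/2500 ≈ 0.829200
step 6 [6y] swap r/1=2112/52979: DF=(1 − 2112/52979·(0.972300+0.950200+0.901000+0.856400+0.829200))/(1+2112/52979) = 493/625 ≈ 0.788800
step 7 [7y] bond c/1=29/400: DF=(4883449/4000000 − 29/400·(0.972300+0.950200+0.901000+0.856400+0.829200+0.788800))/(1+29/400) = 3901/5000 ≈ 0.780200
step 8 [8y] zero: DF = P = 193/250 ≈ 0.772000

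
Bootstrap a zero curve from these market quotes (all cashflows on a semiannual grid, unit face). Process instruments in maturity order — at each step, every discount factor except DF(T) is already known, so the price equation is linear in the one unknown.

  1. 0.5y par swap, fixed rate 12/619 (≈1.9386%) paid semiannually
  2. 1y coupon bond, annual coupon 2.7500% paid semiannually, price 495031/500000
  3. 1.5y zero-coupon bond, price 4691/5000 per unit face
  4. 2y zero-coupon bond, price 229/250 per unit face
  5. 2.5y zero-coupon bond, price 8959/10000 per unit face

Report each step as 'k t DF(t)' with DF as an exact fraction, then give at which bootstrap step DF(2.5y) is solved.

1 1/2 619/625
2 1 602/625
3 3/2 4691/5000
4 2 229/250
5 5/2 8959/10000
DF(2.5y) is solved at step 5

step 1 [0.5y] swap r/2=6/619: DF=(1 − 6/619·(0))/(1+6/619) = 619/625 ≈ 0.990400
step 2 [1y] bond c/2=11/800: DF=(495031/500000 − 11/800·(0.990400))/(1+11/800) = 602/625 ≈ 0.963200
step 3 [1.5y] zero: DF = P = 4691/5000 ≈ 0.938200
step 4 [2y] zero: DF = P = 229/250 ≈ 0.916000
step 5 [2.5y] zero: DF = P = 8959/10000 ≈ 0.895900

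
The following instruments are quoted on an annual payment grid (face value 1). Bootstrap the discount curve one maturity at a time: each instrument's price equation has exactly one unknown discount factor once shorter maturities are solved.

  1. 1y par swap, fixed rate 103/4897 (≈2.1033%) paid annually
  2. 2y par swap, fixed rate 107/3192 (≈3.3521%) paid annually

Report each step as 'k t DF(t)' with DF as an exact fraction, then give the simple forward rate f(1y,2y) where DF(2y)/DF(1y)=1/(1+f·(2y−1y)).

step 1 [1y] swap r/1=103/4897: DF=(1 − 103/4897·(0))/(1+103/4897) = 4897/5000 ≈ 0.979400
step 2 [2y] swap r/1=107/3192: DF=(1 − 107/3192·(0.979400))/(1+107/3192) = 4679/5000 ≈ 0.935800

1 1 4897/5000
2 2 4679/5000
f(1y,2y) = ((4897/5000)/(4679/5000) − 1)/(1) = 218/4679 ≈ 4.6591%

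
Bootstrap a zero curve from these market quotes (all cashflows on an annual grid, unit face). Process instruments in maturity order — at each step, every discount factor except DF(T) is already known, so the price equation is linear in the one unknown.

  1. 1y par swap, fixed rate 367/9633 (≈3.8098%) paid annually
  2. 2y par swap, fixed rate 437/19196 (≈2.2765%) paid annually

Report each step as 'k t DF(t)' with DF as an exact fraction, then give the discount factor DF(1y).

1 1 9633/10000
2 2 9563/10000
DF(1y) = 9633/10000 ≈ 0.963300

step 1 [1y] swap r/1=367/9633: DF=(1 − 367/9633·(0))/(1+367/9633) = 9633/10000 ≈ 0.963300
step 2 [2y] swap r/1=437/19196: DF=(1 − 437/19196·(0.963300))/(1+437/19196) = 9563/10000 ≈ 0.956300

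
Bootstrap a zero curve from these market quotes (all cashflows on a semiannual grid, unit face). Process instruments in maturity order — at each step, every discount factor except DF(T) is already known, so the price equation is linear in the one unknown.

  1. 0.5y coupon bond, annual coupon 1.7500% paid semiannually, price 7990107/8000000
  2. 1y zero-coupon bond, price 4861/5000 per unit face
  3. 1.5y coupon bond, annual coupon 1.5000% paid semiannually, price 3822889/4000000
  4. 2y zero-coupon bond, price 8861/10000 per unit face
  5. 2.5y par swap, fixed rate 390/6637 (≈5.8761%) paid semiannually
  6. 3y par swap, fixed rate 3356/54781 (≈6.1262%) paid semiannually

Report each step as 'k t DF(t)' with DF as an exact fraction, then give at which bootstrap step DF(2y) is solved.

1 1/2 9901/10000
2 1 4861/5000
3 3/2 467/500
4 2 8861/10000
5 5/2 1727/2000
6 3 4161/5000
DF(2y) is solved at step 4

step 1 [0.5y] bond c/2=7/800: DF=(7990107/8000000 − 7/800·(0))/(1+7/800) = 9901/10000 ≈ 0.990100
step 2 [1y] zero: DF = P = 4861/5000 ≈ 0.972200
step 3 [1.5y] bond c/2=3/400: DF=(3822889/4000000 − 3/400·(0.990100+0.972200))/(1+3/400) = 467/500 ≈ 0.934000
step 4 [2y] zero: DF = P = 8861/10000 ≈ 0.886100
step 5 [2.5y] swap r/2=195/6637: DF=(1 − 195/6637·(0.990100+0.972200+0.934000+0.886100))/(1+195/6637) = 1727/2000 ≈ 0.863500
step 6 [3y] swap r/2=1678/54781: DF=(1 − 1678/54781·(0.990100+0.972200+0.934000+0.886100+0.863500))/(1+1678/54781) = 4161/5000 ≈ 0.832200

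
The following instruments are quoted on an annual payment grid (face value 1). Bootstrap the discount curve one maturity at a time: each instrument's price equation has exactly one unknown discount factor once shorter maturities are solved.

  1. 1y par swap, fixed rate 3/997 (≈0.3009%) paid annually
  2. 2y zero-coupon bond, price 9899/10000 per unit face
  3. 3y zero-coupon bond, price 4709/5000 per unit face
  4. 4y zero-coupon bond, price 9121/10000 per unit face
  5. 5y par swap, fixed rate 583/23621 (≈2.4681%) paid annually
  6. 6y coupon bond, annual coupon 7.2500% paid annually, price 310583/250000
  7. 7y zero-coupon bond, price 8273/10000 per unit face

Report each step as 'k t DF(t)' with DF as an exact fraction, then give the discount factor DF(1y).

step 1 [1y] swap r/1=3/997: DF=(1 − 3/997·(0))/(1+3/997) = 997/1000 ≈ 0.997000
step 2 [2y] zero: DF = P = 9899/10000 ≈ 0.989900
step 3 [3y] zero: DF = P = 4709/5000 ≈ 0.941800
step 4 [4y] zero: DF = P = 9121/10000 ≈ 0.912100
step 5 [5y] swap r/1=583/23621: DF=(1 − 583/23621·(0.997000+0.989900+0.941800+0.912100))/(1+583/23621) = 4417/5000 ≈ 0.883400
step 6 [6y] bond c/1=29/400: DF=(310583/250000 − 29/400·(0.997000+0.989900+0.941800+0.912100+0.883400))/(1+29/400) = 839/1000 ≈ 0.839000
step 7 [7y] zero: DF = P = 8273/10000 ≈ 0.827300

1 1 997/1000
2 2 9899/10000
3 3 4709/5000
4 4 9121/10000
5 5 4417/5000
6 6 839/1000
7 7 8273/10000
DF(1y) = 997/1000 ≈ 0.997000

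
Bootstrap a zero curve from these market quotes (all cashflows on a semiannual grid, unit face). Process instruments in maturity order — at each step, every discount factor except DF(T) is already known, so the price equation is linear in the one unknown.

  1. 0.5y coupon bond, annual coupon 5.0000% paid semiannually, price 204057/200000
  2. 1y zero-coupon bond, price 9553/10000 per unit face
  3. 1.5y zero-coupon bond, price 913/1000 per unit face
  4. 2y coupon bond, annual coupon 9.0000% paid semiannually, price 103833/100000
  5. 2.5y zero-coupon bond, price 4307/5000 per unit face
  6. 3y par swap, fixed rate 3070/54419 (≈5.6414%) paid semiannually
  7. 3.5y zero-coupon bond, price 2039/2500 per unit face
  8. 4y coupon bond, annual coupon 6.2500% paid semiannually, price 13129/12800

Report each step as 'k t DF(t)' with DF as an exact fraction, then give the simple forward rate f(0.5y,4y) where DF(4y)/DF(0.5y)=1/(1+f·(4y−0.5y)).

1 1/2 4977/5000
2 1 9553/10000
3 3/2 913/1000
4 2 8703/10000
5 5/2 4307/5000
6 3 1693/2000
7 7/2 2039/2500
8 4 161/200
f(0.5y,4y) = ((4977/5000)/(161/200) − 1)/(7/2) = 272/4025 ≈ 6.7578%

step 1 [0.5y] bond c/2=1/40: DF=(204057/200000 − 1/40·(0))/(1+1/40) = 4977/5000 ≈ 0.995400
step 2 [1y] zero: DF = P = 9553/10000 ≈ 0.955300
step 3 [1.5y] zero: DF = P = 913/1000 ≈ 0.913000
step 4 [2y] bond c/2=9/200: DF=(103833/100000 − 9/200·(0.995400+0.955300+0.913000))/(1+9/200) = 8703/10000 ≈ 0.870300
step 5 [2.5y] zero: DF = P = 4307/5000 ≈ 0.861400
step 6 [3y] swap r/2=1535/54419: DF=(1 − 1535/54419·(0.995400+0.955300+0.913000+0.870300+0.861400))/(1+1535/54419) = 1693/2000 ≈ 0.846500
step 7 [3.5y] zero: DF = P = 2039/2500 ≈ 0.815600
step 8 [4y] bond c/2=1/32: DF=(13129/12800 − 1/32·(0.995400+0.955300+0.913000+0.870300+0.861400+0.846500+0.815600))/(1+1/32) = 161/200 ≈ 0.805000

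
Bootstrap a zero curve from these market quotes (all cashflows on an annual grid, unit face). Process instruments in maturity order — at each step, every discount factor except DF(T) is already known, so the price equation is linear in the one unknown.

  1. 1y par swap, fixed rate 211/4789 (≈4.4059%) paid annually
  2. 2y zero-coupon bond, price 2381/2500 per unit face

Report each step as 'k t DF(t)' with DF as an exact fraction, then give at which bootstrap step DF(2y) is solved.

1 1 4789/5000
2 2 2381/2500
DF(2y) is solved at step 2

step 1 [1y] swap r/1=211/4789: DF=(1 − 211/4789·(0))/(1+211/4789) = 4789/5000 ≈ 0.957800
step 2 [2y] zero: DF = P = 2381/2500 ≈ 0.952400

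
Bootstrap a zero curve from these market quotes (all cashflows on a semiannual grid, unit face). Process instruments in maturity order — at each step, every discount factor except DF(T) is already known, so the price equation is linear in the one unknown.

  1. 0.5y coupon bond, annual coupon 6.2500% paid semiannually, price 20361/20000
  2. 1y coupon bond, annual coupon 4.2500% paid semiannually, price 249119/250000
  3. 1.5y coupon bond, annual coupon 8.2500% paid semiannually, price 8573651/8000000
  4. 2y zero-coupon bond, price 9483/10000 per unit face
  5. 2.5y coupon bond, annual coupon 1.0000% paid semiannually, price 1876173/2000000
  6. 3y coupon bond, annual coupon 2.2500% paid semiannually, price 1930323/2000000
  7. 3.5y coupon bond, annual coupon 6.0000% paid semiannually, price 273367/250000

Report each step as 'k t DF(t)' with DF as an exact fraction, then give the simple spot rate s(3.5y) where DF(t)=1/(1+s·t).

step 1 [0.5y] bond c/2=1/32: DF=(20361/20000 − 1/32·(0))/(1+1/32) = 617/625 ≈ 0.987200
step 2 [1y] bond c/2=17/800: DF=(249119/250000 − 17/800·(0.987200))/(1+17/800) = 597/625 ≈ 0.955200
step 3 [1.5y] bond c/2=33/800: DF=(8573651/8000000 − 33/800·(0.987200+0.955200))/(1+33/800) = 9523/10000 ≈ 0.952300
step 4 [2y] zero: DF = P = 9483/10000 ≈ 0.948300
step 5 [2.5y] bond c/2=1/200: DF=(1876173/2000000 − 1/200·(0.987200+0.955200+0.952300+0.948300))/(1+1/200) = 9143/10000 ≈ 0.914300
step 6 [3y] bond c/2=9/800: DF=(1930323/2000000 − 9/800·(0.987200+0.955200+0.952300+0.948300+0.914300))/(1+9/800) = 1803/2000 ≈ 0.901500
step 7 [3.5y] bond c/2=3/100: DF=(273367/250000 − 3/100·(0.987200+0.955200+0.952300+0.948300+0.914300+0.901500))/(1+3/100) = 1121/1250 ≈ 0.896800

1 1/2 617/625
2 1 597/625
3 3/2 9523/10000
4 2 9483/10000
5 5/2 9143/10000
6 3 1803/2000
7 7/2 1121/1250
s(3.5y) = (1/(1121/1250) − 1)/(7/2) = 258/7847 ≈ 3.2879%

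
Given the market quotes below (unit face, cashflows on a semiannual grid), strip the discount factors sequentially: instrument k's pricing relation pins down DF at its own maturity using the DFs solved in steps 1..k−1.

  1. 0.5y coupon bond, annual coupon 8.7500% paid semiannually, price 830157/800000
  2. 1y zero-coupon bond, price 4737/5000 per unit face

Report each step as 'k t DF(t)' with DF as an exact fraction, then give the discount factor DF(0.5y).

1 1/2 4971/5000
2 1 4737/5000
DF(0.5y) = 4971/5000 ≈ 0.994200

step 1 [0.5y] bond c/2=7/160: DF=(830157/800000 − 7/160·(0))/(1+7/160) = 4971/5000 ≈ 0.994200
step 2 [1y] zero: DF = P = 4737/5000 ≈ 0.947400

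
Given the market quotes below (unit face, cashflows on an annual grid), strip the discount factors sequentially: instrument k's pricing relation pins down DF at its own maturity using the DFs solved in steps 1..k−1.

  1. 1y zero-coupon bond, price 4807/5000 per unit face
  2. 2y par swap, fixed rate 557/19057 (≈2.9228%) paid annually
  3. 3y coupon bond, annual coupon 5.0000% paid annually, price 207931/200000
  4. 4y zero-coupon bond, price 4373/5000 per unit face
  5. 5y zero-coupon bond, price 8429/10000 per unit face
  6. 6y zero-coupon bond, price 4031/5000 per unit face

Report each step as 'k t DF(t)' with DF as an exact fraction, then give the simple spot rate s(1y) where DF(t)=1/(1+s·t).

1 1 4807/5000
2 2 9443/10000
3 3 4497/5000
4 4 4373/5000
5 5 8429/10000
6 6 4031/5000
s(1y) = (1/(4807/5000) − 1)/(1) = 193/4807 ≈ 4.0150%

step 1 [1y] zero: DF = P = 4807/5000 ≈ 0.961400
step 2 [2y] swap r/1=557/19057: DF=(1 − 557/19057·(0.961400))/(1+557/19057) = 9443/10000 ≈ 0.944300
step 3 [3y] bond c/1=1/20: DF=(207931/200000 − 1/20·(0.961400+0.944300))/(1+1/20) = 4497/5000 ≈ 0.899400
step 4 [4y] zero: DF = P = 4373/5000 ≈ 0.874600
step 5 [5y] zero: DF = P = 8429/10000 ≈ 0.842900
step 6 [6y] zero: DF = P = 4031/5000 ≈ 0.806200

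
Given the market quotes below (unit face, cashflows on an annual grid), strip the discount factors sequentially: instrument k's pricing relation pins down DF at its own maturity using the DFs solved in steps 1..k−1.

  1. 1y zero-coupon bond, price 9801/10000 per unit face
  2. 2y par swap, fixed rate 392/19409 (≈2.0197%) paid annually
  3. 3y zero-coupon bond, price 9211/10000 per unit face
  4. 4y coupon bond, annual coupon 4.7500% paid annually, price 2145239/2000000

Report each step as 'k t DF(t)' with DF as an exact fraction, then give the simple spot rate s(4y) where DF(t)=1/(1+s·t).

step 1 [1y] zero: DF = P = 9801/10000 ≈ 0.980100
step 2 [2y] swap r/1=392/19409: DF=(1 − 392/19409·(0.980100))/(1+392/19409) = 1201/1250 ≈ 0.960800
step 3 [3y] zero: DF = P = 9211/10000 ≈ 0.921100
step 4 [4y] bond c/1=19/400: DF=(2145239/2000000 − 19/400·(0.980100+0.960800+0.921100))/(1+19/400) = 4471/5000 ≈ 0.894200

1 1 9801/10000
2 2 1201/1250
3 3 9211/10000
4 4 4471/5000
s(4y) = (1/(4471/5000) − 1)/(4) = 529/17884 ≈ 2.9580%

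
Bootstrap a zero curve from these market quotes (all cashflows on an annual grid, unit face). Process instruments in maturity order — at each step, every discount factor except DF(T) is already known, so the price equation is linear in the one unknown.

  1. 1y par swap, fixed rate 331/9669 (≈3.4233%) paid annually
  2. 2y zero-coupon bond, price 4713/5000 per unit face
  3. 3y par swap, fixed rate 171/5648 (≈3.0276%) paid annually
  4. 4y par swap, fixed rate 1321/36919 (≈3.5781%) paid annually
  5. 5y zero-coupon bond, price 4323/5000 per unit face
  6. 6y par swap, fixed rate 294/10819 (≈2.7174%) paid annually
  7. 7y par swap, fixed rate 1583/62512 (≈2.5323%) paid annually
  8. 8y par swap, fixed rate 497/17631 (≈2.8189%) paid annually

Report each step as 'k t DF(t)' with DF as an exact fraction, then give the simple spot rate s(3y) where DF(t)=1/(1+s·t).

1 1 9669/10000
2 2 4713/5000
3 3 1829/2000
4 4 8679/10000
5 5 4323/5000
6 6 853/1000
7 7 8417/10000
8 8 2003/2500
s(3y) = (1/(1829/2000) − 1)/(3) = 57/1829 ≈ 3.1165%

step 1 [1y] swap r/1=331/9669: DF=(1 − 331/9669·(0))/(1+331/9669) = 9669/10000 ≈ 0.966900
step 2 [2y] zero: DF = P = 4713/5000 ≈ 0.942600
step 3 [3y] swap r/1=171/5648: DF=(1 − 171/5648·(0.966900+0.942600))/(1+171/5648) = 1829/2000 ≈ 0.914500
step 4 [4y] swap r/1=1321/36919: DF=(1 − 1321/36919·(0.966900+0.942600+0.914500))/(1+1321/36919) = 8679/10000 ≈ 0.867900
step 5 [5y] zero: DF = P = 4323/5000 ≈ 0.864600
step 6 [6y] swap r/1=294/10819: DF=(1 − 294/10819·(0.966900+0.942600+0.914500+0.867900+0.864600))/(1+294/10819) = 853/1000 ≈ 0.853000
step 7 [7y] swap r/1=1583/62512: DF=(1 − 1583/62512·(0.966900+0.942600+0.914500+0.867900+0.864600+0.853000))/(1+1583/62512) = 8417/10000 ≈ 0.841700
step 8 [8y] swap r/1=497/17631: DF=(1 − 497/17631·(0.966900+0.942600+0.914500+0.867900+0.864600+0.853000+0.841700))/(1+497/17631) = 2003/2500 ≈ 0.801200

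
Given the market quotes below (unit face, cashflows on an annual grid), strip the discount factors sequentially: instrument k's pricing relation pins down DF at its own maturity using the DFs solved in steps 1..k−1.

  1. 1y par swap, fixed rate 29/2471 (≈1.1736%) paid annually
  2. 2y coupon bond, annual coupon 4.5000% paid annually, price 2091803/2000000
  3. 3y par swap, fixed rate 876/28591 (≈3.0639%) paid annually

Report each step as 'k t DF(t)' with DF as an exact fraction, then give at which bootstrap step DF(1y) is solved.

step 1 [1y] swap r/1=29/2471: DF=(1 − 29/2471·(0))/(1+29/2471) = 2471/2500 ≈ 0.988400
step 2 [2y] bond c/1=9/200: DF=(2091803/2000000 − 9/200·(0.988400))/(1+9/200) = 9583/10000 ≈ 0.958300
step 3 [3y] swap r/1=876/28591: DF=(1 − 876/28591·(0.988400+0.958300))/(1+876/28591) = 2281/2500 ≈ 0.912400

1 1 2471/2500
2 2 9583/10000
3 3 2281/2500
DF(1y) is solved at step 1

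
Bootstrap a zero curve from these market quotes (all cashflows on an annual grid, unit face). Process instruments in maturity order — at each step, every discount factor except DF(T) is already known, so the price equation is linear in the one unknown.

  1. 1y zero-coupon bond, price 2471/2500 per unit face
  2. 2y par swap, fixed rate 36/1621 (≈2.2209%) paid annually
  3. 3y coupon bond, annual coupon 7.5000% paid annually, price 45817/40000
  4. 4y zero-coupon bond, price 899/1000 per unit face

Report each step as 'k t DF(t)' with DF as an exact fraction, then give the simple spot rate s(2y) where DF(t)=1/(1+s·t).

1 1 2471/2500
2 2 598/625
3 3 4649/5000
4 4 899/1000
s(2y) = (1/(598/625) − 1)/(2) = 27/1196 ≈ 2.2575%

step 1 [1y] zero: DF = P = 2471/2500 ≈ 0.988400
step 2 [2y] swap r/1=36/1621: DF=(1 − 36/1621·(0.988400))/(1+36/1621) = 598/625 ≈ 0.956800
step 3 [3y] bond c/1=3/40: DF=(45817/40000 − 3/40·(0.988400+0.956800))/(1+3/40) = 4649/5000 ≈ 0.929800
step 4 [4y] zero: DF = P = 899/1000 ≈ 0.899000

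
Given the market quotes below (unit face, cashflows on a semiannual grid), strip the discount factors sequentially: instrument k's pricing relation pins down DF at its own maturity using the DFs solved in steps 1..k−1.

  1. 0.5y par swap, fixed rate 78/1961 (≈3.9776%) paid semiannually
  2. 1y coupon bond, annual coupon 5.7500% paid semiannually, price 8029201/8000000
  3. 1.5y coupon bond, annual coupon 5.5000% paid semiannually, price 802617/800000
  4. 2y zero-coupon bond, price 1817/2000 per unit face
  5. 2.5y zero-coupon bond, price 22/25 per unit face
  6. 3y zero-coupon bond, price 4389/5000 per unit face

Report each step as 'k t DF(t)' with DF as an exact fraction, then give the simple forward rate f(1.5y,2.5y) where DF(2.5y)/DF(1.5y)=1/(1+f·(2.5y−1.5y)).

step 1 [0.5y] swap r/2=39/1961: DF=(1 − 39/1961·(0))/(1+39/1961) = 1961/2000 ≈ 0.980500
step 2 [1y] bond c/2=23/800: DF=(8029201/8000000 − 23/800·(0.980500))/(1+23/800) = 4741/5000 ≈ 0.948200
step 3 [1.5y] bond c/2=11/400: DF=(802617/800000 − 11/400·(0.980500+0.948200))/(1+11/400) = 578/625 ≈ 0.924800
step 4 [2y] zero: DF = P = 1817/2000 ≈ 0.908500
step 5 [2.5y] zero: DF = P = 22/25 ≈ 0.880000
step 6 [3y] zero: DF = P = 4389/5000 ≈ 0.877800

1 1/2 1961/2000
2 1 4741/5000
3 3/2 578/625
4 2 1817/2000
5 5/2 22/25
6 3 4389/5000
f(1.5y,2.5y) = ((578/625)/(22/25) − 1)/(1) = 14/275 ≈ 5.0909%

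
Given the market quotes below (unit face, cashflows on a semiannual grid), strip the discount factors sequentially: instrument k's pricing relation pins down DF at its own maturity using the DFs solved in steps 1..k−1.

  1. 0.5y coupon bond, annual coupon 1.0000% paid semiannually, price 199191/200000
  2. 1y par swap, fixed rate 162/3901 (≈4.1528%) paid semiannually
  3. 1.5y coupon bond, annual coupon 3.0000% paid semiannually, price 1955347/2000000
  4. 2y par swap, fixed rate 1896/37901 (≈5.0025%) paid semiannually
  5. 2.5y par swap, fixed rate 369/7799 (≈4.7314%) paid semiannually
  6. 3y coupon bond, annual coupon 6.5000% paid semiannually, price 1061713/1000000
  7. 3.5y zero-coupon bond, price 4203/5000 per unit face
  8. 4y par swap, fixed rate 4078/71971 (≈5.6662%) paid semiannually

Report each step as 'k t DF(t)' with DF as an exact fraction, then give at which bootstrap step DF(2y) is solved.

step 1 [0.5y] bond c/2=1/200: DF=(199191/200000 − 1/200·(0))/(1+1/200) = 991/1000 ≈ 0.991000
step 2 [1y] swap r/2=81/3901: DF=(1 − 81/3901·(0.991000))/(1+81/3901) = 1919/2000 ≈ 0.959500
step 3 [1.5y] bond c/2=3/200: DF=(1955347/2000000 − 3/200·(0.991000+0.959500))/(1+3/200) = 584/625 ≈ 0.934400
step 4 [2y] swap r/2=948/37901: DF=(1 − 948/37901·(0.991000+0.959500+0.934400))/(1+948/37901) = 2263/2500 ≈ 0.905200
step 5 [2.5y] swap r/2=369/15598: DF=(1 − 369/15598·(0.991000+0.959500+0.934400+0.905200))/(1+369/15598) = 8893/10000 ≈ 0.889300
step 6 [3y] bond c/2=13/400: DF=(1061713/1000000 − 13/400·(0.991000+0.959500+0.934400+0.905200+0.889300))/(1+13/400) = 881/1000 ≈ 0.881000
step 7 [3.5y] zero: DF = P = 4203/5000 ≈ 0.840600
step 8 [4y] swap r/2=2039/71971: DF=(1 − 2039/71971·(0.991000+0.959500+0.934400+0.905200+0.889300+0.881000+0.840600))/(1+2039/71971) = 7961/10000 ≈ 0.796100

1 1/2 991/1000
2 1 1919/2000
3 3/2 584/625
4 2 2263/2500
5 5/2 8893/10000
6 3 881/1000
7 7/2 4203/5000
8 4 7961/10000
DF(2y) is solved at step 4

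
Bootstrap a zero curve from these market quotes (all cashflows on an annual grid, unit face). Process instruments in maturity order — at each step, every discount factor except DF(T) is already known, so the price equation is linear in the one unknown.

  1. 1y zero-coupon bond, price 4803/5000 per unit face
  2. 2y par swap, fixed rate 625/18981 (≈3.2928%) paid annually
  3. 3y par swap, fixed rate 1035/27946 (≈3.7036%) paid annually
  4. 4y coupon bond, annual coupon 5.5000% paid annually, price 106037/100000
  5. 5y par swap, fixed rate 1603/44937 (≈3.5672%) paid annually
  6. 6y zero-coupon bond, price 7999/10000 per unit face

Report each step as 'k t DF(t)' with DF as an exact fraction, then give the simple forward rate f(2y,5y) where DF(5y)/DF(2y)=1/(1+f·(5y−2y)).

step 1 [1y] zero: DF = P = 4803/5000 ≈ 0.960600
step 2 [2y] swap r/1=625/18981: DF=(1 − 625/18981·(0.960600))/(1+625/18981) = 15/16 ≈ 0.937500
step 3 [3y] swap r/1=1035/27946: DF=(1 − 1035/27946·(0.960600+0.937500))/(1+1035/27946) = 1793/2000 ≈ 0.896500
step 4 [4y] bond c/1=11/200: DF=(106037/100000 − 11/200·(0.960600+0.937500+0.896500))/(1+11/200) = 4297/5000 ≈ 0.859400
step 5 [5y] swap r/1=1603/44937: DF=(1 − 1603/44937·(0.960600+0.937500+0.896500+0.859400))/(1+1603/44937) = 8397/10000 ≈ 0.839700
step 6 [6y] zero: DF = P = 7999/10000 ≈ 0.799900

1 1 4803/5000
2 2 15/16
3 3 1793/2000
4 4 4297/5000
5 5 8397/10000
6 6 7999/10000
f(2y,5y) = ((15/16)/(8397/10000) − 1)/(3) = 326/8397 ≈ 3.8823%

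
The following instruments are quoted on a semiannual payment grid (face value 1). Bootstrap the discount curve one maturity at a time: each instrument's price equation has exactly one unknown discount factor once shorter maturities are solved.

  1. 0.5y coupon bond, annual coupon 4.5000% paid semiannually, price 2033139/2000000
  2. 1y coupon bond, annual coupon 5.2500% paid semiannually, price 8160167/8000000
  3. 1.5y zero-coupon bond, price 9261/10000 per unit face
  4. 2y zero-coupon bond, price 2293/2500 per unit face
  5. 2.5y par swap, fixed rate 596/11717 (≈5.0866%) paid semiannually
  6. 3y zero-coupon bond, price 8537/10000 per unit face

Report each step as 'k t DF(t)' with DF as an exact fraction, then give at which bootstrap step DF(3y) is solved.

step 1 [0.5y] bond c/2=9/400: DF=(2033139/2000000 − 9/400·(0))/(1+9/400) = 4971/5000 ≈ 0.994200
step 2 [1y] bond c/2=21/800: DF=(8160167/8000000 − 21/800·(0.994200))/(1+21/800) = 1937/2000 ≈ 0.968500
step 3 [1.5y] zero: DF = P = 9261/10000 ≈ 0.926100
step 4 [2y] zero: DF = P = 2293/2500 ≈ 0.917200
step 5 [2.5y] swap r/2=298/11717: DF=(1 − 298/11717·(0.994200+0.968500+0.926100+0.917200))/(1+298/11717) = 1101/1250 ≈ 0.880800
step 6 [3y] zero: DF = P = 8537/10000 ≈ 0.853700

1 1/2 4971/5000
2 1 1937/2000
3 3/2 9261/10000
4 2 2293/2500
5 5/2 1101/1250
6 3 8537/10000
DF(3y) is solved at step 6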